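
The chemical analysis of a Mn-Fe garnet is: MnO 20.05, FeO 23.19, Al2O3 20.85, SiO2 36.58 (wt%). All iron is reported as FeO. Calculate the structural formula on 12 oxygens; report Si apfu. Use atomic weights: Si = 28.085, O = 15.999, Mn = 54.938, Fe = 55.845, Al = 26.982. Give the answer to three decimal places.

2.998 Si apfu

20.05 wt% MnO ÷ 70.937 g/mol = 0.28265 mol, giving 0.28265 Mn and 0.28265 O.
23.19 wt% FeO ÷ 71.844 g/mol = 0.32278 mol, giving 0.32278 Fe and 0.32278 O.
20.85 wt% Al2O3 ÷ 101.961 g/mol = 0.20449 mol, giving 0.40898 Al and 0.61347 O.
36.58 wt% SiO2 ÷ 60.083 g/mol = 0.60882 mol, giving 0.60882 Si and 1.21764 O.
Oxygen sums to 2.43654; scaling by 12/2.43654 = 4.92502 puts the formula on 12 O.
Si: 0.60882 × 4.92502 = 2.998 atoms per formula unit.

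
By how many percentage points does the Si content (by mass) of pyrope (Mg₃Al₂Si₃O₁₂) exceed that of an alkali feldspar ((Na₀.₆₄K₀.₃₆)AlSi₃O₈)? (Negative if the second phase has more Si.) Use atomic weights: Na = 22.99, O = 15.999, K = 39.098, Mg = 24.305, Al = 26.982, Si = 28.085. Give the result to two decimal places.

-10.54 percentage points

M(Mg₃Al₂Si₃O₁₂) = 403.122 g/mol, so wt% Si = 84.255/403.122 × 100 = 20.90%.
M((Na₀.₆₄K₀.₃₆)AlSi₃O₈) = 268.018 g/mol, so wt% Si = 84.255/268.018 × 100 = 31.44%.
20.90 − 31.44 = -10.54 pp.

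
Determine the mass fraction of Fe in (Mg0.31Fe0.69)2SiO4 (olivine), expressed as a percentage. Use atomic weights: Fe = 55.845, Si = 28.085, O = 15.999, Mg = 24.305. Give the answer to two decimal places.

Molar mass of (Mg0.31Fe0.69)2SiO4: 0.62×24.305 + 1.38×55.845 + 1×28.085 + 4×15.999 = 184.216 g/mol.
Mass of Fe per formula unit: 1.38 × 55.845 = 77.066 g.
Weight fraction Fe = 77.066 / 184.216 = 0.4183.

41.83 wt%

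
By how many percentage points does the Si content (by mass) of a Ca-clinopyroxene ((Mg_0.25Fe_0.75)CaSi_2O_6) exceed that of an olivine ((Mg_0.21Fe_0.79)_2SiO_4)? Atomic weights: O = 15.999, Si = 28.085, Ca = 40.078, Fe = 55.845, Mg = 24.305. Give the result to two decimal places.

M((Mg_0.25Fe_0.75)CaSi_2O_6) = 240.202 g/mol, so wt% Si = 56.170/240.202 × 100 = 23.38%.
M((Mg_0.21Fe_0.79)_2SiO_4) = 190.524 g/mol, so wt% Si = 28.085/190.524 × 100 = 14.74%.
23.38 − 14.74 = 8.64 pp.

8.64 percentage points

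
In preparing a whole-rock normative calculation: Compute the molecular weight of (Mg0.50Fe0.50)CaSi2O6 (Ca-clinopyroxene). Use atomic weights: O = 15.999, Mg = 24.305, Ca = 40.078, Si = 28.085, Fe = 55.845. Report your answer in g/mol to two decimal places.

M = 0.50*24.305 + 0.50*55.845 + 1*40.078 + 2*28.085 + 6*15.999

232.32 g/mol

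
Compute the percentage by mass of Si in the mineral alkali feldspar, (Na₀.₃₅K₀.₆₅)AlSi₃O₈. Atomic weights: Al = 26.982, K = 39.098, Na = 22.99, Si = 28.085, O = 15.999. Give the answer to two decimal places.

30.90 weight percent

M((Na₀.₃₅K₀.₆₅)AlSi₃O₈) = 272.689 g/mol.
Si contributes 3 × 28.085 = 84.255 g per mole.
84.255/272.689 = 0.3090 → 30.90%.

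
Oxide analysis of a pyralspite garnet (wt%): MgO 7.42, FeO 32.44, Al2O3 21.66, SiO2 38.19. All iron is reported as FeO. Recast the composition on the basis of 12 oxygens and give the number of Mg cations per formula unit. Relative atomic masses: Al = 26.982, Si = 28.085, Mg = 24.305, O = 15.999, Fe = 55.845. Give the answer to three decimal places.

0.868 Mg apfu

7.42 wt% MgO ÷ 40.304 g/mol = 0.18410 mol, giving 0.18410 Mg and 0.18410 O.
32.44 wt% FeO ÷ 71.844 g/mol = 0.45153 mol, giving 0.45153 Fe and 0.45153 O.
21.66 wt% Al2O3 ÷ 101.961 g/mol = 0.21243 mol, giving 0.42486 Al and 0.63729 O.
38.19 wt% SiO2 ÷ 60.083 g/mol = 0.63562 mol, giving 0.63562 Si and 1.27124 O.
Oxygen sums to 2.54416; scaling by 12/2.54416 = 4.71668 puts the formula on 12 O.
Mg: 0.18410 × 4.71668 = 0.868 atoms per formula unit.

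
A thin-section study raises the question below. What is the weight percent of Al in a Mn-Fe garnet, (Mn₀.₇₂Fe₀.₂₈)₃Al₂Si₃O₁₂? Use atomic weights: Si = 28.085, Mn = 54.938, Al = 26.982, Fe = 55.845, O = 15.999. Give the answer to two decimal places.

10.88 weight percent

Formula mass = 2.16*54.938 + 0.84*55.845 + 2*26.982 + 3*28.085 + 12*15.999 = 495.783 g/mol, of which 53.964 g is Al.
So Al makes up 53.964/495.783 = 0.1088 of the mass, i.e. 10.88%.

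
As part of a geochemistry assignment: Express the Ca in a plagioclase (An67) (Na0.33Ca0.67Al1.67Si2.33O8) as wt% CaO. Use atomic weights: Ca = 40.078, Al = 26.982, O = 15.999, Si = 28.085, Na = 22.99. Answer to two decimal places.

13.77 wt%

Formula mass = 272.929 g/mol.
0.67 Ca → 0.6700 mol CaO per formula unit; M(CaO) = 56.077, so CaO mass = 37.572 g.
37.572/272.929 × 100 = 13.77 wt%.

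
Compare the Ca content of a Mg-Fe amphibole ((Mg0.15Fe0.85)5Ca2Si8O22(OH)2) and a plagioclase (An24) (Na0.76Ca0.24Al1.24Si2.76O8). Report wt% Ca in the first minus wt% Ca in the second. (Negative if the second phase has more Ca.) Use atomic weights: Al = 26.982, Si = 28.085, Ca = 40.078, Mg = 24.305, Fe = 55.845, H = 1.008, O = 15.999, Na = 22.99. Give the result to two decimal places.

Ca in (Mg0.15Fe0.85)5Ca2Si8O22(OH)2: molar mass 946.398 g/mol; 2×40.078 = 80.156 g → 8.47 wt%.
Ca in Na0.76Ca0.24Al1.24Si2.76O8: molar mass 266.055 g/mol; 0.24×40.078 = 9.619 g → 3.62 wt%.
Difference = 8.47 − 3.62 = 4.85 percentage points.

4.85 percentage points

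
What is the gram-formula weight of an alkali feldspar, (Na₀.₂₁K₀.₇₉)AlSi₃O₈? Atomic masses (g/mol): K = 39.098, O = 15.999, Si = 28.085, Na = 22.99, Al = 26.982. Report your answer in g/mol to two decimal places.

274.94 g/mol

Na: 0.21 × 22.99 = 4.8279
K: 0.79 × 39.098 = 30.8874
Al: 1 × 26.982 = 26.9820
Si: 3 × 28.085 = 84.2550
O: 8 × 15.999 = 127.9920
Summing the contributions gives the formula mass.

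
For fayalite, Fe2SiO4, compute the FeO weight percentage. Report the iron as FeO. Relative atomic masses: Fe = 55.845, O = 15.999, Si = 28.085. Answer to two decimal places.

Formula mass = 203.771 g/mol.
2 Fe → 2.0000 mol FeO per formula unit; M(FeO) = 71.844, so FeO mass = 143.688 g.
143.688/203.771 × 100 = 70.51 wt%.

70.51 wt%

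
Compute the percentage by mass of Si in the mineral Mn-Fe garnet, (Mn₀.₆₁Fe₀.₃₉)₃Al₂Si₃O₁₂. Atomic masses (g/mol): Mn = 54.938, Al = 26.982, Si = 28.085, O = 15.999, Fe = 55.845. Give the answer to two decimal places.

16.98 mass %

M((Mn₀.₆₁Fe₀.₃₉)₃Al₂Si₃O₁₂) = 496.082 g/mol.
Si contributes 3 × 28.085 = 84.255 g per mole.
84.255/496.082 = 0.1698 → 16.98%.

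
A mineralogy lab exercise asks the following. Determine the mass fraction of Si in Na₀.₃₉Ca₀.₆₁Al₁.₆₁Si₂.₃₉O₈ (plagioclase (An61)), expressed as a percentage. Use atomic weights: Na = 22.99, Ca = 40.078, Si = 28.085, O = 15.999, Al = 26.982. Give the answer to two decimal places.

24.68 weight percent

Formula mass = 0.39·22.99 + 0.61·40.078 + 1.61·26.982 + 2.39·28.085 + 8·15.999 = 271.970 g/mol, of which 67.123 g is Si.
So Si makes up 67.123/271.970 = 0.2468 of the mass, i.e. 24.68%.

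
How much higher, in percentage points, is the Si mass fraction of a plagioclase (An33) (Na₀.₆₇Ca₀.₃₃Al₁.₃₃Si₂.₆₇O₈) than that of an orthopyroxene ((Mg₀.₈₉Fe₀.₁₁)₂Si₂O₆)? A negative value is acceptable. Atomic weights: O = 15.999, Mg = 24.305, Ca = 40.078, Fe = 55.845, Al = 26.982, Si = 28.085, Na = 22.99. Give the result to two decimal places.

0.99 percentage points

First mineral: 74.987 g Si in 267.494 g formula = 28.03 wt% Si.
Second mineral: 56.170 g Si in 207.713 g formula = 27.04 wt% Si.
28.03% − 27.04% gives a difference of 0.99 percentage points.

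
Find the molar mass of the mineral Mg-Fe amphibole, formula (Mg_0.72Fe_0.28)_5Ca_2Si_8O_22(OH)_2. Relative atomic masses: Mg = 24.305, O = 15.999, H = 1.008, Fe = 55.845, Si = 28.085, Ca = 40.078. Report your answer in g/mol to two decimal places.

Mg: 3.60 × 24.305 = 87.4980
Fe: 1.40 × 55.845 = 78.1830
Ca: 2 × 40.078 = 80.1560
Si: 8 × 28.085 = 224.6800
O: 24 × 15.999 = 383.9760
H: 2 × 1.008 = 2.0160
Summing the contributions gives the formula mass.

856.51 g/mol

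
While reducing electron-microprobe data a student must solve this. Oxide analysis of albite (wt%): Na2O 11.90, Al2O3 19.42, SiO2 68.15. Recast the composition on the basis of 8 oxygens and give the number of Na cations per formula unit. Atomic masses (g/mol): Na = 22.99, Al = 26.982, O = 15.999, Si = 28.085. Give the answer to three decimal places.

1.013 Na apfu

Na2O: 11.90/61.979 = 0.19200 mol → 0.38400 mol Na, 0.19200 mol O.
Al2O3: 19.42/101.961 = 0.19046 mol → 0.38092 mol Al, 0.57138 mol O.
SiO2: 68.15/60.083 = 1.13426 mol → 1.13426 mol Si, 2.26852 mol O.
Total oxygen = 3.03190 mol. Normalization factor = 8/3.03190 = 2.63861.
Na per 8 O = 0.38400 × 2.63861 = 1.013.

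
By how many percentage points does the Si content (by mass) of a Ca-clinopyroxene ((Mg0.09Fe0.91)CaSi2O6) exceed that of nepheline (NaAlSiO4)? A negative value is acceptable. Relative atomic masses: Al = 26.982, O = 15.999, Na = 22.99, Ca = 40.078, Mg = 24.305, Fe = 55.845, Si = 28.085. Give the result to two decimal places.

M((Mg0.09Fe0.91)CaSi2O6) = 245.248 g/mol, so wt% Si = 56.170/245.248 × 100 = 22.90%.
M(NaAlSiO4) = 142.053 g/mol, so wt% Si = 28.085/142.053 × 100 = 19.77%.
22.90 − 19.77 = 3.13 pp.

3.13 percentage points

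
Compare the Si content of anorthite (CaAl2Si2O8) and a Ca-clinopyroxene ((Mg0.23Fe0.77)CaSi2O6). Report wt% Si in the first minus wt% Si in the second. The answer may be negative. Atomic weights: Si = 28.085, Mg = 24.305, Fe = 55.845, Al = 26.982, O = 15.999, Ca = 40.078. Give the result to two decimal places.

First mineral: 56.170 g Si in 278.204 g formula = 20.19 wt% Si.
Second mineral: 56.170 g Si in 240.833 g formula = 23.32 wt% Si.
20.19% − 23.32% gives a difference of -3.13 percentage points.

-3.13 percentage points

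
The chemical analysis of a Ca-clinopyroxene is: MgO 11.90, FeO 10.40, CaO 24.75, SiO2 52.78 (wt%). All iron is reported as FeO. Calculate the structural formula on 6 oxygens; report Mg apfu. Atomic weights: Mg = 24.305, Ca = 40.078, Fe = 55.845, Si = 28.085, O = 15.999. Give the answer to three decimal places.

MgO (M=40.304): mol = 0.29526; Mg = 0.29526, O = 0.29526.
FeO (M=71.844): mol = 0.14476; Fe = 0.14476, O = 0.14476.
CaO (M=56.077): mol = 0.44136; Ca = 0.44136, O = 0.44136.
SiO2 (M=60.083): mol = 0.87845; Si = 0.87845, O = 1.75690.
ΣO = 2.63828; factor = 6/ΣO = 2.27421.
Mg apfu = 0.29526 × 2.27421 = 0.671.

0.671 Mg apfu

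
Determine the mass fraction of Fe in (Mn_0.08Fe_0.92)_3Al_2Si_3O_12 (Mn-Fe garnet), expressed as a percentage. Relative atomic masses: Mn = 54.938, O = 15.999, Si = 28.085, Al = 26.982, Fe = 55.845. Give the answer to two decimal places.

Molar mass of (Mn_0.08Fe_0.92)_3Al_2Si_3O_12: 0.24*54.938 + 2.76*55.845 + 2*26.982 + 3*28.085 + 12*15.999 = 497.524 g/mol.
Mass of Fe per formula unit: 2.76 × 55.845 = 154.132 g.
Weight fraction Fe = 154.132 / 497.524 = 0.3098.

30.98 wt%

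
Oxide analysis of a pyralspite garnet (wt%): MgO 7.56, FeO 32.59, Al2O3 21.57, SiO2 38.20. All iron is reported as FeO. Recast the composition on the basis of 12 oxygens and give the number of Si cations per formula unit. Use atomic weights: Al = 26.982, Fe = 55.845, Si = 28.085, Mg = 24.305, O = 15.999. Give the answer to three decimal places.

2.995 Si apfu

7.56 wt% MgO ÷ 40.304 g/mol = 0.18757 mol, giving 0.18757 Mg and 0.18757 O.
32.59 wt% FeO ÷ 71.844 g/mol = 0.45362 mol, giving 0.45362 Fe and 0.45362 O.
21.57 wt% Al2O3 ÷ 101.961 g/mol = 0.21155 mol, giving 0.42310 Al and 0.63465 O.
38.20 wt% SiO2 ÷ 60.083 g/mol = 0.63579 mol, giving 0.63579 Si and 1.27158 O.
Oxygen sums to 2.54742; scaling by 12/2.54742 = 4.71065 puts the formula on 12 O.
Si: 0.63579 × 4.71065 = 2.995 atoms per formula unit.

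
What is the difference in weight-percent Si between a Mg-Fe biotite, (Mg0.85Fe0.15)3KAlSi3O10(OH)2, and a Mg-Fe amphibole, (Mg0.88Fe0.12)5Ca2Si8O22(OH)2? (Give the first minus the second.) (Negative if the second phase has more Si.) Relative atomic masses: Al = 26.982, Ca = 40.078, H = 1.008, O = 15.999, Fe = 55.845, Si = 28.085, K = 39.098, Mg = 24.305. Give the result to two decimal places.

Si in (Mg0.85Fe0.15)3KAlSi3O10(OH)2: molar mass 431.447 g/mol; 3×28.085 = 84.255 g → 19.53 wt%.
Si in (Mg0.88Fe0.12)5Ca2Si8O22(OH)2: molar mass 831.277 g/mol; 8×28.085 = 224.680 g → 27.03 wt%.
Difference = 19.53 − 27.03 = -7.50 percentage points.

-7.50 percentage points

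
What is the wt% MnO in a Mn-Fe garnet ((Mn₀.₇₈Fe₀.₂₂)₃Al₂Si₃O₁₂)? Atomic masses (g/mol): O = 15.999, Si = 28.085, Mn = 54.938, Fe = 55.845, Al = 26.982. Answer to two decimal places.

33.49 wt%

Molar mass of (Mn₀.₇₈Fe₀.₂₂)₃Al₂Si₃O₁₂ = 2.34*54.938 + 0.66*55.845 + 2*26.982 + 3*28.085 + 12*15.999 = 495.620 g/mol.
Each formula unit contains 2.34 Mn, equivalent to 2.34/1 = 2.3400 mol MnO.
M(MnO) = 1×54.938 + 1×15.999 = 70.937 g/mol.
Mass of MnO per formula unit = 2.3400 × 70.937 = 165.993 g.
MnO wt% = 165.993 / 495.620 × 100 = 33.49%.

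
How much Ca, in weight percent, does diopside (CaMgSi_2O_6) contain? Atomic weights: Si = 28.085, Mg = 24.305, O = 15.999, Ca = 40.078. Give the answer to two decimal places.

18.51 weight percent

Molar mass of CaMgSi_2O_6: 1*40.078 + 1*24.305 + 2*28.085 + 6*15.999 = 216.547 g/mol.
Mass of Ca per formula unit: 1 × 40.078 = 40.078 g.
Weight fraction Ca = 40.078 / 216.547 = 0.1851.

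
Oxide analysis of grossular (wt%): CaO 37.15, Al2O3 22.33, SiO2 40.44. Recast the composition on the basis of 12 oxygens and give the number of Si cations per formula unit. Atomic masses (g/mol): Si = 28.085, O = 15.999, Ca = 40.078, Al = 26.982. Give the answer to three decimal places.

CaO (M=56.077): mol = 0.66248; Ca = 0.66248, O = 0.66248.
Al2O3 (M=101.961): mol = 0.21901; Al = 0.43802, O = 0.65703.
SiO2 (M=60.083): mol = 0.67307; Si = 0.67307, O = 1.34614.
ΣO = 2.66565; factor = 12/ΣO = 4.50172.
Si apfu = 0.67307 × 4.50172 = 3.030.

3.030 Si apfu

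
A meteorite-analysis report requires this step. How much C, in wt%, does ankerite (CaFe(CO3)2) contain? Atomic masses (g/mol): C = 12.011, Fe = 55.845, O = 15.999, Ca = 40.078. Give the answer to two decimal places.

11.12 wt%

Formula mass = 1×40.078 + 1×55.845 + 2×12.011 + 6×15.999 = 215.939 g/mol, of which 24.022 g is C.
So C makes up 24.022/215.939 = 0.1112 of the mass, i.e. 11.12%.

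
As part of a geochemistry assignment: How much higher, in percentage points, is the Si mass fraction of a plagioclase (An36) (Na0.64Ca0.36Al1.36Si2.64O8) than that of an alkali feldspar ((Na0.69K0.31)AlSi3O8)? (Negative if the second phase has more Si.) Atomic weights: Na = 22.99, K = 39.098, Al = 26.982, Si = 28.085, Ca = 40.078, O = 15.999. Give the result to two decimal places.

-3.86 percentage points

First mineral: 74.144 g Si in 267.974 g formula = 27.67 wt% Si.
Second mineral: 84.255 g Si in 267.212 g formula = 31.53 wt% Si.
27.67% − 31.53% gives a difference of -3.86 percentage points.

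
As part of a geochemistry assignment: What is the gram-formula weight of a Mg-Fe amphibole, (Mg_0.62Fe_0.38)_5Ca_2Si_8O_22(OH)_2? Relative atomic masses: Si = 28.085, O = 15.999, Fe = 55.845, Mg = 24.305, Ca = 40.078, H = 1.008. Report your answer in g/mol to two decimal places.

872.28 g/mol

The formula mass is the sum 3.10×24.305 + 1.90×55.845 + 2×40.078 + 8×28.085 + 24×15.999 + 2×1.008.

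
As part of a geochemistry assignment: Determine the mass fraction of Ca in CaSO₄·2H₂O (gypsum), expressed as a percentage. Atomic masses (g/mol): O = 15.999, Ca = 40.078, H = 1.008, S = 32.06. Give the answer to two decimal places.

Formula mass = 1·40.078 + 1·32.06 + 6·15.999 + 4·1.008 = 172.164 g/mol, of which 40.078 g is Ca.
So Ca makes up 40.078/172.164 = 0.2328 of the mass, i.e. 23.28%.

23.28 mass %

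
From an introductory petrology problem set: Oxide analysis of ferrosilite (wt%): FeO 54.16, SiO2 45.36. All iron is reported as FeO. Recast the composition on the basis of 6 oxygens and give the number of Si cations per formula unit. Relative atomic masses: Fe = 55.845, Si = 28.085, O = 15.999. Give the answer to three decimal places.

2.001 Si apfu

54.16 wt% FeO ÷ 71.844 g/mol = 0.75386 mol, giving 0.75386 Fe and 0.75386 O.
45.36 wt% SiO2 ÷ 60.083 g/mol = 0.75496 mol, giving 0.75496 Si and 1.50992 O.
Oxygen sums to 2.26378; scaling by 6/2.26378 = 2.65043 puts the formula on 6 O.
Si: 0.75496 × 2.65043 = 2.001 atoms per formula unit.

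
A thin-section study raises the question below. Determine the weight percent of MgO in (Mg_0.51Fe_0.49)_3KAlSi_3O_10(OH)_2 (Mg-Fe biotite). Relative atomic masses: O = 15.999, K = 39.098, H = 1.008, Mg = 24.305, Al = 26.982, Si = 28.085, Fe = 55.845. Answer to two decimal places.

Molar mass of (Mg_0.51Fe_0.49)_3KAlSi_3O_10(OH)_2 = 1.53×24.305 + 1.47×55.845 + 1×39.098 + 1×26.982 + 3×28.085 + 12×15.999 + 2×1.008 = 463.618 g/mol.
Each formula unit contains 1.53 Mg, equivalent to 1.53/1 = 1.5300 mol MgO.
M(MgO) = 1×24.305 + 1×15.999 = 40.304 g/mol.
Mass of MgO per formula unit = 1.5300 × 40.304 = 61.665 g.
MgO wt% = 61.665 / 463.618 × 100 = 13.30%.

13.30 wt%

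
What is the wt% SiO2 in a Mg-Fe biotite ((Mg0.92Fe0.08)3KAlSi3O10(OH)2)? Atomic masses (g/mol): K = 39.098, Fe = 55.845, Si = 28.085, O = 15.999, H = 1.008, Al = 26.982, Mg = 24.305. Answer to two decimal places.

42.43 wt%

M((Mg0.92Fe0.08)3KAlSi3O10(OH)2) = 424.824 g/mol; M(SiO2) = 60.083 g/mol.
Moles SiO2 per formula unit = 3 Si ÷ 1 = 3.0000.
SiO2 fraction = (3.0000 × 60.083) / 424.824 = 180.249/424.824 = 0.4243.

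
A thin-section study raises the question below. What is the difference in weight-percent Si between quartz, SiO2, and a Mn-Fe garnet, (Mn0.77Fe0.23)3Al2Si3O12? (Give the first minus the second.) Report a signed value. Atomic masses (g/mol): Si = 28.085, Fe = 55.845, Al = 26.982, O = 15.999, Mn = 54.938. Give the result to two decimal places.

First mineral: 28.085 g Si in 60.083 g formula = 46.74 wt% Si.
Second mineral: 84.255 g Si in 495.647 g formula = 17.00 wt% Si.
46.74% − 17.00% gives a difference of 29.74 percentage points.

29.74 percentage points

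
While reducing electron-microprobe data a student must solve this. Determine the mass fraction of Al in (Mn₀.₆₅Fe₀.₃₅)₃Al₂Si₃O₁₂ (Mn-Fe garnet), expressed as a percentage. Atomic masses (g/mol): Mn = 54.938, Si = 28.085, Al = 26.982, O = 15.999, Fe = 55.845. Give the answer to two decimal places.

10.88 weight percent

Formula mass = 1.95·54.938 + 1.05·55.845 + 2·26.982 + 3·28.085 + 12·15.999 = 495.973 g/mol, of which 53.964 g is Al.
So Al makes up 53.964/495.973 = 0.1088 of the mass, i.e. 10.88%.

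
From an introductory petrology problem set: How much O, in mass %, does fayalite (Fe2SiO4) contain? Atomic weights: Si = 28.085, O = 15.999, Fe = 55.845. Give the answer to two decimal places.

31.41 mass %

M(Fe2SiO4) = 203.771 g/mol.
O contributes 4 × 15.999 = 63.996 g per mole.
63.996/203.771 = 0.3141 → 31.41%.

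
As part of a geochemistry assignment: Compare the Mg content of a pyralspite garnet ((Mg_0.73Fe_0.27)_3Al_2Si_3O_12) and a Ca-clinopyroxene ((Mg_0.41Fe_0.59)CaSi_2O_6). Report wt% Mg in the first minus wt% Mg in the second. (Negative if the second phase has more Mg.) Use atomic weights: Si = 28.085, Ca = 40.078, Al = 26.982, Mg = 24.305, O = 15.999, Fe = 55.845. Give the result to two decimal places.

8.18 percentage points

Mg in (Mg_0.73Fe_0.27)_3Al_2Si_3O_12: molar mass 428.669 g/mol; 2.19×24.305 = 53.228 g → 12.42 wt%.
Mg in (Mg_0.41Fe_0.59)CaSi_2O_6: molar mass 235.156 g/mol; 0.41×24.305 = 9.965 g → 4.24 wt%.
Difference = 12.42 − 4.24 = 8.18 percentage points.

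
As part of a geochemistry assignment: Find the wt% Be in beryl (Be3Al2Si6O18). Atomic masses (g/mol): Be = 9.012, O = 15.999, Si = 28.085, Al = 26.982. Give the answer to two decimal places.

5.03 wt%

Molar mass of Be3Al2Si6O18: 3×9.012 + 2×26.982 + 6×28.085 + 18×15.999 = 537.492 g/mol.
Mass of Be per formula unit: 3 × 9.012 = 27.036 g.
Weight fraction Be = 27.036 / 537.492 = 0.0503.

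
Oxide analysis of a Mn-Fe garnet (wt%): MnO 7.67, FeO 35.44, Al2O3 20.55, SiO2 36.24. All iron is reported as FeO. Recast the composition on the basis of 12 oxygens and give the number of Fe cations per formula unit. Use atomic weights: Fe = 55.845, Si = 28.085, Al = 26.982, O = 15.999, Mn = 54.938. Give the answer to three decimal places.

7.67 wt% MnO ÷ 70.937 g/mol = 0.10812 mol, giving 0.10812 Mn and 0.10812 O.
35.44 wt% FeO ÷ 71.844 g/mol = 0.49329 mol, giving 0.49329 Fe and 0.49329 O.
20.55 wt% Al2O3 ÷ 101.961 g/mol = 0.20155 mol, giving 0.40310 Al and 0.60465 O.
36.24 wt% SiO2 ÷ 60.083 g/mol = 0.60317 mol, giving 0.60317 Si and 1.20634 O.
Oxygen sums to 2.41240; scaling by 12/2.41240 = 4.97430 puts the formula on 12 O.
Fe: 0.49329 × 4.97430 = 2.454 atoms per formula unit.

2.454 Fe apfu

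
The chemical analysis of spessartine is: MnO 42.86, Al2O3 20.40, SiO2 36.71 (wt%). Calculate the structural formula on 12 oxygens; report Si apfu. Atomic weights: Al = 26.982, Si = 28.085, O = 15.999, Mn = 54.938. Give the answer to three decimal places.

MnO (M=70.937): mol = 0.60420; Mn = 0.60420, O = 0.60420.
Al2O3 (M=101.961): mol = 0.20008; Al = 0.40016, O = 0.60024.
SiO2 (M=60.083): mol = 0.61099; Si = 0.61099, O = 1.22198.
ΣO = 2.42642; factor = 12/ΣO = 4.94556.
Si apfu = 0.61099 × 4.94556 = 3.022.

3.022 Si apfu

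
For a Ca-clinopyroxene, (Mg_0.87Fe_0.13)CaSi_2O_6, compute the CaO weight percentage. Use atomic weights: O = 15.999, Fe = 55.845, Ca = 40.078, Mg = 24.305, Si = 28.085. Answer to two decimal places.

25.41 wt%

Molar mass of (Mg_0.87Fe_0.13)CaSi_2O_6 = 0.87×24.305 + 0.13×55.845 + 1×40.078 + 2×28.085 + 6×15.999 = 220.647 g/mol.
Each formula unit contains 1 Ca, equivalent to 1/1 = 1.0000 mol CaO.
M(CaO) = 1×40.078 + 1×15.999 = 56.077 g/mol.
Mass of CaO per formula unit = 1.0000 × 56.077 = 56.077 g.
CaO wt% = 56.077 / 220.647 × 100 = 25.41%.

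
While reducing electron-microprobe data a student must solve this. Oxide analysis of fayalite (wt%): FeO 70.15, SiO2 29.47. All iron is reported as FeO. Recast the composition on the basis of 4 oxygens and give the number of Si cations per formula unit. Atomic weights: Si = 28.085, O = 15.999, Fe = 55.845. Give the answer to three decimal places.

FeO: 70.15/71.844 = 0.97642 mol → 0.97642 mol Fe, 0.97642 mol O.
SiO2: 29.47/60.083 = 0.49049 mol → 0.49049 mol Si, 0.98098 mol O.
Total oxygen = 1.95740 mol. Normalization factor = 4/1.95740 = 2.04353.
Si per 4 O = 0.49049 × 2.04353 = 1.002.

1.002 Si apfu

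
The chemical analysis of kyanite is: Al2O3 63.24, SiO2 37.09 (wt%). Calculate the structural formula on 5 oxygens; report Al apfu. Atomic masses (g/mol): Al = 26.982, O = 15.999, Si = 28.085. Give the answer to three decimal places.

2.004 Al apfu

Al2O3: 63.24/101.961 = 0.62024 mol → 1.24048 mol Al, 1.86072 mol O.
SiO2: 37.09/60.083 = 0.61731 mol → 0.61731 mol Si, 1.23462 mol O.
Total oxygen = 3.09534 mol. Normalization factor = 5/3.09534 = 1.61533.
Al per 5 O = 1.24048 × 1.61533 = 2.004.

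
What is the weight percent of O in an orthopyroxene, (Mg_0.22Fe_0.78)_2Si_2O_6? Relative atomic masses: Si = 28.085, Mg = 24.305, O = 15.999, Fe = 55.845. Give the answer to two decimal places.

M((Mg_0.22Fe_0.78)_2Si_2O_6) = 249.976 g/mol.
O contributes 6 × 15.999 = 95.994 g per mole.
95.994/249.976 = 0.3840 → 38.40%.

38.40 wt%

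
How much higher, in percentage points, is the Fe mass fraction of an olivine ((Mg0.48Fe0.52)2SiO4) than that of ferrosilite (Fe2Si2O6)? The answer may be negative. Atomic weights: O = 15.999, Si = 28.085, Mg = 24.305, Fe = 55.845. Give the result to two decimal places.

-8.85 percentage points

M((Mg0.48Fe0.52)2SiO4) = 173.493 g/mol, so wt% Fe = 58.079/173.493 × 100 = 33.48%.
M(Fe2Si2O6) = 263.854 g/mol, so wt% Fe = 111.690/263.854 × 100 = 42.33%.
33.48 − 42.33 = -8.85 pp.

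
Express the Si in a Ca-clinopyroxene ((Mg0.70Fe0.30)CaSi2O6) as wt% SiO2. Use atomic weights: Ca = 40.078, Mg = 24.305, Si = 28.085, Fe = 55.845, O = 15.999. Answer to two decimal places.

Formula mass = 226.009 g/mol.
2 Si → 2.0000 mol SiO2 per formula unit; M(SiO2) = 60.083, so SiO2 mass = 120.166 g.
120.166/226.009 × 100 = 53.17 wt%.

53.17 wt%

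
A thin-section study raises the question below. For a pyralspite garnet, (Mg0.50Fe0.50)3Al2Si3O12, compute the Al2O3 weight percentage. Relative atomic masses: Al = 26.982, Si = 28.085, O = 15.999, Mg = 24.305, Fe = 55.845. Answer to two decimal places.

22.64 wt%

Molar mass of (Mg0.50Fe0.50)3Al2Si3O12 = 1.50×24.305 + 1.50×55.845 + 2×26.982 + 3×28.085 + 12×15.999 = 450.432 g/mol.
Each formula unit contains 2 Al, equivalent to 2/2 = 1.0000 mol Al2O3.
M(Al2O3) = 2×26.982 + 3×15.999 = 101.961 g/mol.
Mass of Al2O3 per formula unit = 1.0000 × 101.961 = 101.961 g.
Al2O3 wt% = 101.961 / 450.432 × 100 = 22.64%.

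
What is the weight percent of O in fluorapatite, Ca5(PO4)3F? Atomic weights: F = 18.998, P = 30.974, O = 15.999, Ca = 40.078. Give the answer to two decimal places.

Molar mass of Ca5(PO4)3F: 5*40.078 + 3*30.974 + 12*15.999 + 1*18.998 = 504.298 g/mol.
Mass of O per formula unit: 12 × 15.999 = 191.988 g.
Weight fraction O = 191.988 / 504.298 = 0.3807.

38.07 weight percent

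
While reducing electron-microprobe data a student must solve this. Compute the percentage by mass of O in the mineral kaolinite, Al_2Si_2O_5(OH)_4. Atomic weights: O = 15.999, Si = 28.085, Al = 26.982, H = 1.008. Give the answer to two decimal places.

55.78 wt%

Molar mass of Al_2Si_2O_5(OH)_4: 2·26.982 + 2·28.085 + 9·15.999 + 4·1.008 = 258.157 g/mol.
Mass of O per formula unit: 9 × 15.999 = 143.991 g.
Weight fraction O = 143.991 / 258.157 = 0.5578.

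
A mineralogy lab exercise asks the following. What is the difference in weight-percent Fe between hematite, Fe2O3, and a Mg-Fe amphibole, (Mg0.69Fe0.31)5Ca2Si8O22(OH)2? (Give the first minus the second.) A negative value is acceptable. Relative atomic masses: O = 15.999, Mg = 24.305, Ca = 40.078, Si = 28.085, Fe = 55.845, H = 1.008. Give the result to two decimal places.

59.89 percentage points

First mineral: 111.690 g Fe in 159.687 g formula = 69.94 wt% Fe.
Second mineral: 86.560 g Fe in 861.240 g formula = 10.05 wt% Fe.
69.94% − 10.05% gives a difference of 59.89 percentage points.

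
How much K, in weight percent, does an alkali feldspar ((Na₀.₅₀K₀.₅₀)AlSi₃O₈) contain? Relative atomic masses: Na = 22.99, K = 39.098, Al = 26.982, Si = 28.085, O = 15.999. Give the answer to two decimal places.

Molar mass of (Na₀.₅₀K₀.₅₀)AlSi₃O₈: 0.50×22.99 + 0.50×39.098 + 1×26.982 + 3×28.085 + 8×15.999 = 270.273 g/mol.
Mass of K per formula unit: 0.50 × 39.098 = 19.549 g.
Weight fraction K = 19.549 / 270.273 = 0.0723.

7.23 weight percent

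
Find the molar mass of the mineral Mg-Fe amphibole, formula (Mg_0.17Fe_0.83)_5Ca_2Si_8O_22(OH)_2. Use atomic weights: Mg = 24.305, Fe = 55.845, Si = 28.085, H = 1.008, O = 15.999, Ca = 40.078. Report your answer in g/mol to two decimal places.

943.24 g/mol

The formula mass is the sum 0.85(24.305) + 4.15(55.845) + 2(40.078) + 8(28.085) + 24(15.999) + 2(1.008).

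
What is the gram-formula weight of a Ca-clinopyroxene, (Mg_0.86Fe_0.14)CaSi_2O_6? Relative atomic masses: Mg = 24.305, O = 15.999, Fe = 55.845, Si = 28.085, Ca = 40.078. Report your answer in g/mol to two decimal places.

220.96 g/mol

M = 0.86*24.305 + 0.14*55.845 + 1*40.078 + 2*28.085 + 6*15.999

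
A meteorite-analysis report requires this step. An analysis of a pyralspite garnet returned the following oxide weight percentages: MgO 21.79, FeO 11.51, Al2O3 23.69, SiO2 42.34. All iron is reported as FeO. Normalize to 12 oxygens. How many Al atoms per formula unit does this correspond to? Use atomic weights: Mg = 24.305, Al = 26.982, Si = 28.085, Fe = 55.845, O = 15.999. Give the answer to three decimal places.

MgO (M=40.304): mol = 0.54064; Mg = 0.54064, O = 0.54064.
FeO (M=71.844): mol = 0.16021; Fe = 0.16021, O = 0.16021.
Al2O3 (M=101.961): mol = 0.23234; Al = 0.46468, O = 0.69702.
SiO2 (M=60.083): mol = 0.70469; Si = 0.70469, O = 1.40938.
ΣO = 2.80725; factor = 12/ΣO = 4.27465.
Al apfu = 0.46468 × 4.27465 = 1.986.

1.986 Al apfu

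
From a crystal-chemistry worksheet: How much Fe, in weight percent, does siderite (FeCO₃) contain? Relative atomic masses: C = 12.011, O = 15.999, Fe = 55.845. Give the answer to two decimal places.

48.20 weight percent

Formula mass = 1*55.845 + 1*12.011 + 3*15.999 = 115.853 g/mol, of which 55.845 g is Fe.
So Fe makes up 55.845/115.853 = 0.4820 of the mass, i.e. 48.20%.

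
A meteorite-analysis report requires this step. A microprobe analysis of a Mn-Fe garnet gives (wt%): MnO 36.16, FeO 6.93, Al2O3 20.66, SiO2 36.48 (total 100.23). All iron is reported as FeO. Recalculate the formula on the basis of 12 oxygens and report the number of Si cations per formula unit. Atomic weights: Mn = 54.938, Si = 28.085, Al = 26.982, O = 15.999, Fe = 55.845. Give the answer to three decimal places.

3.000 Si apfu

MnO: 36.16/70.937 = 0.50975 mol → 0.50975 mol Mn, 0.50975 mol O.
FeO: 6.93/71.844 = 0.09646 mol → 0.09646 mol Fe, 0.09646 mol O.
Al2O3: 20.66/101.961 = 0.20263 mol → 0.40526 mol Al, 0.60789 mol O.
SiO2: 36.48/60.083 = 0.60716 mol → 0.60716 mol Si, 1.21432 mol O.
Total oxygen = 2.42842 mol. Normalization factor = 12/2.42842 = 4.94148.
Si per 12 O = 0.60716 × 4.94148 = 3.000.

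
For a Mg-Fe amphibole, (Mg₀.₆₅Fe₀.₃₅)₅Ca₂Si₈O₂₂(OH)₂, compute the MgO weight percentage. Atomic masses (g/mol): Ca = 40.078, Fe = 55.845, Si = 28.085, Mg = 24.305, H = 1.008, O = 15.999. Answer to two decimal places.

M((Mg₀.₆₅Fe₀.₃₅)₅Ca₂Si₈O₂₂(OH)₂) = 867.548 g/mol; M(MgO) = 40.304 g/mol.
Moles MgO per formula unit = 3.25 Mg ÷ 1 = 3.2500.
MgO fraction = (3.2500 × 40.304) / 867.548 = 130.988/867.548 = 0.1510.

15.10 wt%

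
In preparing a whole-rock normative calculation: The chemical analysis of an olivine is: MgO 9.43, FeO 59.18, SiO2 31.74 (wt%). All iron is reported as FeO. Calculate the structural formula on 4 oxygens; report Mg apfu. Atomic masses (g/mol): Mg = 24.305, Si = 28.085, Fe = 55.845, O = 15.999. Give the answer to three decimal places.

0.443 Mg apfu

MgO (M=40.304): mol = 0.23397; Mg = 0.23397, O = 0.23397.
FeO (M=71.844): mol = 0.82373; Fe = 0.82373, O = 0.82373.
SiO2 (M=60.083): mol = 0.52827; Si = 0.52827, O = 1.05654.
ΣO = 2.11424; factor = 4/ΣO = 1.89193.
Mg apfu = 0.23397 × 1.89193 = 0.443.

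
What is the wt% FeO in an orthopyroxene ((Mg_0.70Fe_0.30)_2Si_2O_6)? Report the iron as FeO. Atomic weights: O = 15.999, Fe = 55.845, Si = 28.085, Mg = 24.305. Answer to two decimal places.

19.62 wt%

Formula mass = 219.698 g/mol.
0.60 Fe → 0.6000 mol FeO per formula unit; M(FeO) = 71.844, so FeO mass = 43.106 g.
43.106/219.698 × 100 = 19.62 wt%.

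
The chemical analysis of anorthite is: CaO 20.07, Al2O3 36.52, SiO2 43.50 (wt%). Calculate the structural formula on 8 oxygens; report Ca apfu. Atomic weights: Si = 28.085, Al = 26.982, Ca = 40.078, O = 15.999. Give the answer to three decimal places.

0.994 Ca apfu

CaO: 20.07/56.077 = 0.35790 mol → 0.35790 mol Ca, 0.35790 mol O.
Al2O3: 36.52/101.961 = 0.35818 mol → 0.71636 mol Al, 1.07454 mol O.
SiO2: 43.50/60.083 = 0.72400 mol → 0.72400 mol Si, 1.44800 mol O.
Total oxygen = 2.88044 mol. Normalization factor = 8/2.88044 = 2.77735.
Ca per 8 O = 0.35790 × 2.77735 = 0.994.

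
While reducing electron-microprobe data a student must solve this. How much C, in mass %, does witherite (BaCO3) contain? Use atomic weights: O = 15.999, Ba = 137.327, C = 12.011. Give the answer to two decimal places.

M(BaCO3) = 197.335 g/mol.
C contributes 1 × 12.011 = 12.011 g per mole.
12.011/197.335 = 0.0609 → 6.09%.

6.09 mass %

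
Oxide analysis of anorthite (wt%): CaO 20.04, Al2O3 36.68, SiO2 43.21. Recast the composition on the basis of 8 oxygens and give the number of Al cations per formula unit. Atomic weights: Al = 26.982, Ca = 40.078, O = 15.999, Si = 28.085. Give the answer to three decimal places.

2.002 Al apfu

CaO (M=56.077): mol = 0.35737; Ca = 0.35737, O = 0.35737.
Al2O3 (M=101.961): mol = 0.35975; Al = 0.71950, O = 1.07925.
SiO2 (M=60.083): mol = 0.71917; Si = 0.71917, O = 1.43834.
ΣO = 2.87496; factor = 8/ΣO = 2.78265.
Al apfu = 0.71950 × 2.78265 = 2.002.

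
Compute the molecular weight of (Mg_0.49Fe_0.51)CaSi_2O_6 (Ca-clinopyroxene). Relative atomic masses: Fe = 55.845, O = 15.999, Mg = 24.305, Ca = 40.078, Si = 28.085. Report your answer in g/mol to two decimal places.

M = 0.49(24.305) + 0.51(55.845) + 1(40.078) + 2(28.085) + 6(15.999)

232.63 g/mol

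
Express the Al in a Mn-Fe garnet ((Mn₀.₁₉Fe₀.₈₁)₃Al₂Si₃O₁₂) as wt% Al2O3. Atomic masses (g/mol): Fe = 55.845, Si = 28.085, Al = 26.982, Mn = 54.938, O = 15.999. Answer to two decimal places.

M((Mn₀.₁₉Fe₀.₈₁)₃Al₂Si₃O₁₂) = 497.225 g/mol; M(Al2O3) = 101.961 g/mol.
Moles Al2O3 per formula unit = 2 Al ÷ 2 = 1.0000.
Al2O3 fraction = (1.0000 × 101.961) / 497.225 = 101.961/497.225 = 0.2051.

20.51 wt%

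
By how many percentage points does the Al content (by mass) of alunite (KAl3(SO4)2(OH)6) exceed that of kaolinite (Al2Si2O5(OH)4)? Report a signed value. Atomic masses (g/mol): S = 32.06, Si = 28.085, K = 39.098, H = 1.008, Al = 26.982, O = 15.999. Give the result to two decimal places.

Al in KAl3(SO4)2(OH)6: molar mass 414.198 g/mol; 3×26.982 = 80.946 g → 19.54 wt%.
Al in Al2Si2O5(OH)4: molar mass 258.157 g/mol; 2×26.982 = 53.964 g → 20.90 wt%.
Difference = 19.54 − 20.90 = -1.36 percentage points.

-1.36 percentage points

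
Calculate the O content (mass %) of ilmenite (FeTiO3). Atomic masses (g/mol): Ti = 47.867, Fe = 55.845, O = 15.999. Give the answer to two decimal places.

Formula mass = 1*55.845 + 1*47.867 + 3*15.999 = 151.709 g/mol, of which 47.997 g is O.
So O makes up 47.997/151.709 = 0.3164 of the mass, i.e. 31.64%.

31.64 mass %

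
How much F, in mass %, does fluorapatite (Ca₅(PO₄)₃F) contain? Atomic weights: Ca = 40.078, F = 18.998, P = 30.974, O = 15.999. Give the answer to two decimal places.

3.77 mass %

M(Ca₅(PO₄)₃F) = 504.298 g/mol.
F contributes 1 × 18.998 = 18.998 g per mole.
18.998/504.298 = 0.0377 → 3.77%.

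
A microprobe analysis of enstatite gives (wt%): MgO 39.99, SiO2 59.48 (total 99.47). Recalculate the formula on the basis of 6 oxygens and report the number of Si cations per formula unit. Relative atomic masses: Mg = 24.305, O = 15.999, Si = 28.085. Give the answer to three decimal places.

39.99 wt% MgO ÷ 40.304 g/mol = 0.99221 mol, giving 0.99221 Mg and 0.99221 O.
59.48 wt% SiO2 ÷ 60.083 g/mol = 0.98996 mol, giving 0.98996 Si and 1.97992 O.
Oxygen sums to 2.97213; scaling by 6/2.97213 = 2.01875 puts the formula on 6 O.
Si: 0.98996 × 2.01875 = 1.998 atoms per formula unit.

1.998 Si apfu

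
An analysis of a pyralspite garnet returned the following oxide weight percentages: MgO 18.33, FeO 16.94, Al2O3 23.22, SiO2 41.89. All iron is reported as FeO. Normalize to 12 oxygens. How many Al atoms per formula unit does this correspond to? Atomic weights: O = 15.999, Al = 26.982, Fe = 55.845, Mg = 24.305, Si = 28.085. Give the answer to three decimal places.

MgO (M=40.304): mol = 0.45479; Mg = 0.45479, O = 0.45479.
FeO (M=71.844): mol = 0.23579; Fe = 0.23579, O = 0.23579.
Al2O3 (M=101.961): mol = 0.22773; Al = 0.45546, O = 0.68319.
SiO2 (M=60.083): mol = 0.69720; Si = 0.69720, O = 1.39440.
ΣO = 2.76817; factor = 12/ΣO = 4.33499.
Al apfu = 0.45546 × 4.33499 = 1.974.

1.974 Al apfu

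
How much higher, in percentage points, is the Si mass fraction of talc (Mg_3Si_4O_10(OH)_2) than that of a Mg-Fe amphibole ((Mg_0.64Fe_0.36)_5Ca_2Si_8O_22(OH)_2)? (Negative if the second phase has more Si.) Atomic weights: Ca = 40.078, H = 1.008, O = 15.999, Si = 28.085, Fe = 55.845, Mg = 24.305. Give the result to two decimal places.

3.77 percentage points

Si in Mg_3Si_4O_10(OH)_2: molar mass 379.259 g/mol; 4×28.085 = 112.340 g → 29.62 wt%.
Si in (Mg_0.64Fe_0.36)_5Ca_2Si_8O_22(OH)_2: molar mass 869.125 g/mol; 8×28.085 = 224.680 g → 25.85 wt%.
Difference = 29.62 − 25.85 = 3.77 percentage points.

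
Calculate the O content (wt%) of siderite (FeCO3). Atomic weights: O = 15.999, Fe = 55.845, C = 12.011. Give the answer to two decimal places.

Molar mass of FeCO3: 1×55.845 + 1×12.011 + 3×15.999 = 115.853 g/mol.
Mass of O per formula unit: 3 × 15.999 = 47.997 g.
Weight fraction O = 47.997 / 115.853 = 0.4143.

41.43 wt%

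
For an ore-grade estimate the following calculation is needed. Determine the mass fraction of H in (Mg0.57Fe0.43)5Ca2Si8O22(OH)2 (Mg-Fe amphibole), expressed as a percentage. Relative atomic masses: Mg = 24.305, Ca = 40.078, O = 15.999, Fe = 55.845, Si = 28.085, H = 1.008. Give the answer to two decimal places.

Formula mass = 2.85×24.305 + 2.15×55.845 + 2×40.078 + 8×28.085 + 24×15.999 + 2×1.008 = 880.164 g/mol, of which 2.016 g is H.
So H makes up 2.016/880.164 = 0.0023 of the mass, i.e. 0.23%.

0.23 wt%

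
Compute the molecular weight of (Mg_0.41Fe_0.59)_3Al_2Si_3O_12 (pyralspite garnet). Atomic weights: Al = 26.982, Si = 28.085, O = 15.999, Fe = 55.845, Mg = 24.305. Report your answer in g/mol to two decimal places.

458.95 g/mol

M = 1.23(24.305) + 1.77(55.845) + 2(26.982) + 3(28.085) + 12(15.999)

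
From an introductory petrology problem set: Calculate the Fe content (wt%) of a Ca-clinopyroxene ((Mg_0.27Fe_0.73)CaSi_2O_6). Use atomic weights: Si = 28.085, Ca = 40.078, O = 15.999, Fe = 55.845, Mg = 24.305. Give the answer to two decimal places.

M((Mg_0.27Fe_0.73)CaSi_2O_6) = 239.571 g/mol.
Fe contributes 0.73 × 55.845 = 40.767 g per mole.
40.767/239.571 = 0.1702 → 17.02%.

17.02 wt%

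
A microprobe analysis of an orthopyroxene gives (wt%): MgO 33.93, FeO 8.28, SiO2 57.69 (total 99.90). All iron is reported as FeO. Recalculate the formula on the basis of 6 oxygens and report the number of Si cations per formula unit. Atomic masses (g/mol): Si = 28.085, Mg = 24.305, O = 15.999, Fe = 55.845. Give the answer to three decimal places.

2.002 Si apfu

MgO: 33.93/40.304 = 0.84185 mol → 0.84185 mol Mg, 0.84185 mol O.
FeO: 8.28/71.844 = 0.11525 mol → 0.11525 mol Fe, 0.11525 mol O.
SiO2: 57.69/60.083 = 0.96017 mol → 0.96017 mol Si, 1.92034 mol O.
Total oxygen = 2.87744 mol. Normalization factor = 6/2.87744 = 2.08519.
Si per 6 O = 0.96017 × 2.08519 = 2.002.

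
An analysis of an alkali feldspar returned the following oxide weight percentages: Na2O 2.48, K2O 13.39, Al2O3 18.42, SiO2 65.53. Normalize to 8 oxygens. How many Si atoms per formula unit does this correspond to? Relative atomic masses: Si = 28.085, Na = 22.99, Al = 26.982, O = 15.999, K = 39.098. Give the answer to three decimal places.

2.48 wt% Na2O ÷ 61.979 g/mol = 0.04001 mol, giving 0.08002 Na and 0.04001 O.
13.39 wt% K2O ÷ 94.195 g/mol = 0.14215 mol, giving 0.28430 K and 0.14215 O.
18.42 wt% Al2O3 ÷ 101.961 g/mol = 0.18066 mol, giving 0.36132 Al and 0.54198 O.
65.53 wt% SiO2 ÷ 60.083 g/mol = 1.09066 mol, giving 1.09066 Si and 2.18132 O.
Oxygen sums to 2.90546; scaling by 8/2.90546 = 2.75344 puts the formula on 8 O.
Si: 1.09066 × 2.75344 = 3.003 atoms per formula unit.

3.003 Si apfu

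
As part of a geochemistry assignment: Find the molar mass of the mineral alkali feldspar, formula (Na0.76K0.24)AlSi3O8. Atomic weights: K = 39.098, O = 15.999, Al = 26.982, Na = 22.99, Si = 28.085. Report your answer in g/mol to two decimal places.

266.08 g/mol

M = 0.76*22.99 + 0.24*39.098 + 1*26.982 + 3*28.085 + 8*15.999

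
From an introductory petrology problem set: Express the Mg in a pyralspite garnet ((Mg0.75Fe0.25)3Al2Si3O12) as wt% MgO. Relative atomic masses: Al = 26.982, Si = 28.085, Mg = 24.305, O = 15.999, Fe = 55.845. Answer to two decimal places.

21.25 wt%

M((Mg0.75Fe0.25)3Al2Si3O12) = 426.777 g/mol; M(MgO) = 40.304 g/mol.
Moles MgO per formula unit = 2.25 Mg ÷ 1 = 2.2500.
MgO fraction = (2.2500 × 40.304) / 426.777 = 90.684/426.777 = 0.2125.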